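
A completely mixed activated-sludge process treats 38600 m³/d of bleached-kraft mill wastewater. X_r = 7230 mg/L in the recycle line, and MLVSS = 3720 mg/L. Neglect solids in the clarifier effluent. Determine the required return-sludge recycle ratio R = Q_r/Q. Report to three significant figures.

R ≈ 1.06

Solids balance on the clarifier gives (1+R)X = R·X_r, so R = X/(X_r − X) = 3720 / (7230 − 3720) = 1.060.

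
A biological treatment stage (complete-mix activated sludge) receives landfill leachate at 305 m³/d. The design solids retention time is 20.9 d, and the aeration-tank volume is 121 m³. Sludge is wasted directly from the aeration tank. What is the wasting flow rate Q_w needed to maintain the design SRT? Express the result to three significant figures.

With mixed-liquor wasting, θ_c = V/Q_w, so Q_w = V/θ_c = 121.0/20.9 = 5.789 m³/d.

Q_w ≈ 5.79 m³/d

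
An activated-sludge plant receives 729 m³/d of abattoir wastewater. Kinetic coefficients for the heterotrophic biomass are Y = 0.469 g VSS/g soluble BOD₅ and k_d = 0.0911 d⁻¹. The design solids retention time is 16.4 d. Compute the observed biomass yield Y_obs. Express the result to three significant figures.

Y_obs ≈ 0.188 g VSS/g soluble BOD₅

Y_obs = Y / (1 + k_d θ_c) = 0.469 / (1 + 0.0911 × 16.4) = 0.469 / 2.494 = 0.1880.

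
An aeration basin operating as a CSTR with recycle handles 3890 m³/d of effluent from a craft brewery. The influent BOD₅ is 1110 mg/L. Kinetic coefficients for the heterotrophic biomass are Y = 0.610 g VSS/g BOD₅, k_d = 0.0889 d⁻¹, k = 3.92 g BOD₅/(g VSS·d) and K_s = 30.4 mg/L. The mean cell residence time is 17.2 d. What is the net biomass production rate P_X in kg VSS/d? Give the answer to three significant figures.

P_X ≈ 1040 kg VSS/d

For a completely mixed reactor with recycle the Lawrence–McCarty relation gives S = K_s·(1 + k_d·θ_c) / [θ_c·(Y·k − k_d) − 1] = 30.4 × (1 + 0.0889 × 17.2) / [17.2 × (0.610 × 3.92 − 0.0889) − 1] = 76.88 / 38.60 = 1.992 mg/L.
The observed yield is Y_obs = Y/(1 + k_d·θ_c) = 0.610 / (1 + 0.0889 × 17.2) = 0.610 / 2.529 = 0.2412 g VSS per g BOD₅ removed.
Q·(S₀ − S) = 3890 × (1110 − 1.99) × 10⁻³ = 4310 kg/d removed.
P_X = Y_obs · Q(S₀ − S) = 0.2412 × 4310 = 1040 kg VSS/d.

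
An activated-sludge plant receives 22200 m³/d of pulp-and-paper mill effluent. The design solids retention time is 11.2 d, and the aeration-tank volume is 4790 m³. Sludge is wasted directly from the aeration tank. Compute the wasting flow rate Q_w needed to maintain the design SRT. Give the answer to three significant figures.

For wasting at MLVSS concentration, Q_w = V/θ_c = 4790/11.2 = 427.7 m³/d.

Q_w ≈ 428 m³/d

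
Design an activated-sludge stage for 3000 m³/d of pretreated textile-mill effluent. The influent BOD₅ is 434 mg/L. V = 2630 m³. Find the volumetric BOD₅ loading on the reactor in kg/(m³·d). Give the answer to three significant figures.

L_v ≈ 0.495 kg BOD₅/(m³·d)

L_v = Q S₀ / V = 3000 × 434 × 10⁻³ / 2630 = 0.4951 kg/(m³·d).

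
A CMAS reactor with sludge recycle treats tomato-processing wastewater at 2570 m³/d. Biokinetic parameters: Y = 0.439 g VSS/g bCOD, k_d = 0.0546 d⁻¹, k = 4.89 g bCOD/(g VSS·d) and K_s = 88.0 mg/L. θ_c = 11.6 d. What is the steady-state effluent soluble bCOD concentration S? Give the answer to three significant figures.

S ≈ 6.18 mg/L

For a completely mixed reactor with recycle the Lawrence–McCarty relation gives S = K_s·(1 + k_d·θ_c) / [θ_c·(Y·k − k_d) − 1] = 88.0 × (1 + 0.0546 × 11.6) / [11.6 × (0.439 × 4.89 − 0.0546) − 1] = 143.7 / 23.27 = 6.177 mg/L.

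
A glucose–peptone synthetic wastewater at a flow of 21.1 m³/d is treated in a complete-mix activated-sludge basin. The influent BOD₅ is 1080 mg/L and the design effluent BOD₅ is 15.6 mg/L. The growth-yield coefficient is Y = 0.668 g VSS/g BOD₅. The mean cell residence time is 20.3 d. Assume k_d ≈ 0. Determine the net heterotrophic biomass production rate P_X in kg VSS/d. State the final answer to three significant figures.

No decay correction is needed, so Y_obs = Y = 0.668.
Q·(S₀ − S) = 21.1 × (1080 − 15.6) × 10⁻³ = 22.46 kg/d removed.
P_X = Y_obs · Q(S₀ − S) = 0.6680 × 22.46 = 15.00 kg VSS/d.

P_X ≈ 15.0 kg VSS/d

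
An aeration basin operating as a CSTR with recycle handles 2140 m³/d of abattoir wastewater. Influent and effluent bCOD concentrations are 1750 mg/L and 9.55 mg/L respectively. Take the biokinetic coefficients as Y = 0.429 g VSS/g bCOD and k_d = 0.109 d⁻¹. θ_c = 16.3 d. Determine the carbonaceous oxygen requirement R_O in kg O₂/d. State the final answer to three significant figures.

R_O ≈ 2910 kg O₂/d

The observed yield is Y_obs = Y/(1 + k_d·θ_c) = 0.429 / (1 + 0.109 × 16.3) = 0.429 / 2.777 = 0.1545 g VSS per g bCOD removed.
ΔS = 1750 − 9.55 = 1740 mg/L, so the substrate removal rate is 2140 × 1740/1000 = 3725 kg bCOD/d.
P_X = Y_obs·Q·(S₀ − S) = 0.1545 × 3725 = 575.4 kg VSS/d.
R_O = Q·ΔS − 1.42 P_X = 3725 − 817.1 = 2907 kg O₂/d.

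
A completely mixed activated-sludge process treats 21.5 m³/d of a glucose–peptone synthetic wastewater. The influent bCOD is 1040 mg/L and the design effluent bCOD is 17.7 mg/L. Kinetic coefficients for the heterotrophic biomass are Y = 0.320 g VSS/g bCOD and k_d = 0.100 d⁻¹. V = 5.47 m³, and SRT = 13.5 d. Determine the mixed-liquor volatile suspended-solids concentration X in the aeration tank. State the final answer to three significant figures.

X ≈ 7390 mg/L

Solving the biomass balance for X: X = Y Q (S₀−S) θ_c / [V (1+k_d θ_c)] = 0.320 × 21.5 × (1040 − 17.7) × 13.5 / [5.47 × (1 + 0.100 × 13.5)] = 7387 mg/L.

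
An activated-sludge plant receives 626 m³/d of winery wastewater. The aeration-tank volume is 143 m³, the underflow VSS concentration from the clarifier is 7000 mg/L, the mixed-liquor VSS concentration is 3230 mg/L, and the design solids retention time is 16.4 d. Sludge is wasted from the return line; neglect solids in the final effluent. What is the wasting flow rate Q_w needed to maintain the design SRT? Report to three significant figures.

Q_w ≈ 4.02 m³/d

Wasting from the return line (neglecting effluent solids): Q_w = V·X / (θ_c·X_r) = 143.0 × 3230 / (16.4 × 7000) = 4.023 m³/d.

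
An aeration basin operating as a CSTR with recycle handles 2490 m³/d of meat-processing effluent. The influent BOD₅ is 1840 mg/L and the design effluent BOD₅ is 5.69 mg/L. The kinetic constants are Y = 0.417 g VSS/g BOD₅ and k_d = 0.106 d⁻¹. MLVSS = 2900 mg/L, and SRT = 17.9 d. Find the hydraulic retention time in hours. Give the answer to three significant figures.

From the SRT design equation V = Y Q (S₀−S) θ_c / [X (1 + k_d θ_c)] = 0.417 × 2490 × (1840 − 5.69) × 17.9 / [2900 × (1 + 0.106 × 17.9)] = 3.41×10^7 / 8402 = 4057 m³.
HRT = V/Q = 4057 m³ / 2490 m³·d⁻¹ = 1.630 d × 24 = 39.11 h.

τ ≈ 39.1 h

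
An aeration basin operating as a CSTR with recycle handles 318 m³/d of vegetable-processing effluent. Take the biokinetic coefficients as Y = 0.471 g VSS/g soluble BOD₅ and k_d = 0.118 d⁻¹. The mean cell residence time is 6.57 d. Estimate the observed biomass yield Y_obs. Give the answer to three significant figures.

Y_obs ≈ 0.265 g VSS/g soluble BOD₅

Correct the yield for decay: Y_obs = Y/(1 + k_d θ_c) = 0.471 / (1 + 0.118 × 6.57) = 0.471 / 1.775 = 0.2653.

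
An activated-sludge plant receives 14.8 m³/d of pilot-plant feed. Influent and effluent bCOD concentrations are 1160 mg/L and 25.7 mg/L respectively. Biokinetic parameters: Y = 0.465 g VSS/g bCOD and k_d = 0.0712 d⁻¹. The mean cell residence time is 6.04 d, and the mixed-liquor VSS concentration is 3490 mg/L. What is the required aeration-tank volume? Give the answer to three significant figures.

V ≈ 9.45 m³

Steady-state biomass mass balance: V·X·(1 + k_d·θ_c) = Y·Q·(S₀ − S)·θ_c, so V = 0.465 × 14.8 × (1160 − 25.7) × 6.04 / [3490 × (1 + 0.0712 × 6.04)] = 4.71×10^4 / 4991 = 9.447 m³.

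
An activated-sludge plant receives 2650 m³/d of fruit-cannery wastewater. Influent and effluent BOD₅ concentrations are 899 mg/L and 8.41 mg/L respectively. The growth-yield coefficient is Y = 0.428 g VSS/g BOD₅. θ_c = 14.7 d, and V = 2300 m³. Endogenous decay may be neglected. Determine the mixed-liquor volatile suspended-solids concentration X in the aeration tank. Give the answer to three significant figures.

X = Y·Q·ΔS·θ_c / V = 0.428 × 2650 × (899 − 8.41) × 14.7 / 2300 = 6456 mg/L.

X ≈ 6460 mg/L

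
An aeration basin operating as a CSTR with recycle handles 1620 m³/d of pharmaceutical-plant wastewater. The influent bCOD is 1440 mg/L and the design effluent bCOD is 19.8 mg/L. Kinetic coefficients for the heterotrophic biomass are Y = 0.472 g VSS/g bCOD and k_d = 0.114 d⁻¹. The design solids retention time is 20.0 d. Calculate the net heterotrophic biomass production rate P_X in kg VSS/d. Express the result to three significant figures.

Correct the yield for decay: Y_obs = Y/(1 + k_d θ_c) = 0.472 / (1 + 0.114 × 20.0) = 0.472 / 3.280 = 0.1439.
Mass of bCOD removed per day: Q(S₀ − S) = 1620 × 1420 g/m³ = 2301 kg/d.
So the net sludge growth is P_X = 0.1439 × 2301 = 331.1 kg VSS/d.

P_X ≈ 331 kg VSS/d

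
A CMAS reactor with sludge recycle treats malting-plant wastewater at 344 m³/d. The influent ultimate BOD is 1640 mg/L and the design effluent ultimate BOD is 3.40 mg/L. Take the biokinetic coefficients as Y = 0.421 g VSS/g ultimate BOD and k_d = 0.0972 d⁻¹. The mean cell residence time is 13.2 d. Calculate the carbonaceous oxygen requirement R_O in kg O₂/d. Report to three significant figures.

R_O ≈ 416 kg O₂/d

The observed yield is Y_obs = Y/(1 + k_d·θ_c) = 0.421 / (1 + 0.0972 × 13.2) = 0.421 / 2.283 = 0.1844 g VSS per g ultimate BOD removed.
Mass of ultimate BOD removed per day: Q(S₀ − S) = 344 × 1637 g/m³ = 563.0 kg/d.
Biomass synthesised: P_X = Y_obs × 563.0 = 103.8 kg VSS/d.
Carbonaceous O₂ demand = substrate oxidised − cell-mass equivalent = 563.0 − 1.42 × 103.8 = 415.6 kg O₂/d.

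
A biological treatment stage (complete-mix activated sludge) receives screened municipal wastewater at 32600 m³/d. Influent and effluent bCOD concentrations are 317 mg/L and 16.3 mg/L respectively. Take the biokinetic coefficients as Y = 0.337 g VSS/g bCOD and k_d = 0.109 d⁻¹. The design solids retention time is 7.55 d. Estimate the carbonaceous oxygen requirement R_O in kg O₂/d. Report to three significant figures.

R_O ≈ 7230 kg O₂/d

Observed yield with endogenous decay: Y_obs = Y / (1 + k_d·θ_c) = 0.337 / (1 + 0.109 × 7.55) = 0.337 / 1.823 = 0.1849 g VSS/g bCOD.
Q·(S₀ − S) = 32600 × (317 − 16.3) × 10⁻³ = 9803 kg/d removed.
P_X = Y_obs·Q·(S₀ − S) = 0.1849 × 9803 = 1812 kg VSS/d.
Carbonaceous O₂ demand = substrate oxidised − cell-mass equivalent = 9803 − 1.42 × 1812 = 7229 kg O₂/d.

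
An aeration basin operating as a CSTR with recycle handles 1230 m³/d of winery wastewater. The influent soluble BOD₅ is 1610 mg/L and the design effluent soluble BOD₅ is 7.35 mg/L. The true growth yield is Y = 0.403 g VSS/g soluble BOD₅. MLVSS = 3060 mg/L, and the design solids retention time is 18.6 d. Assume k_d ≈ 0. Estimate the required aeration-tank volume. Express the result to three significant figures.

V ≈ 4830 m³

With k_d = 0 the design equation reduces to V = Y Q (S₀−S) θ_c / X = 0.403 × 1230 × (1610 − 7.35) × 18.6 / 3060 = 4829 m³.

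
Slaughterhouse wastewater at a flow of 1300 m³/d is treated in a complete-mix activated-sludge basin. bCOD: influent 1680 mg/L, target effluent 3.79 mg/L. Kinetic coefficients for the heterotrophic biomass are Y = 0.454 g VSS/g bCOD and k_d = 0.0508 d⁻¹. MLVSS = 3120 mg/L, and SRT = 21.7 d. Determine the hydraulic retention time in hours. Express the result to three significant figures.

τ ≈ 60.4 h

Rearranging the biomass balance for a CMAS with decay, V = Y·Q·ΔS·θ_c / [X·(1+k_d θ_c)] = 0.454 × 1300 × (1680 − 3.79) × 21.7 / [3120 × (1 + 0.0508 × 21.7)] = 2.15×10^7 / 6559 = 3273 m³.
HRT = V/Q = 3273 m³ / 1300 m³·d⁻¹ = 2.518 d × 24 = 60.42 h.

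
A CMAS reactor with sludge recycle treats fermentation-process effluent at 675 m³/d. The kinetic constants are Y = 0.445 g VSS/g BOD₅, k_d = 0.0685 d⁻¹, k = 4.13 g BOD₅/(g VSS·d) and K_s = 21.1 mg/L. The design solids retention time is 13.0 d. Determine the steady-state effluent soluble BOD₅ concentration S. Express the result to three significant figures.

S ≈ 1.81 mg/L

From the Monod/SRT balance for a CMAS, S = K_s·(1+k_d θ_c)/[θ_c·(Y k − k_d) − 1] = 21.1 × (1 + 0.0685 × 13.0) / [13.0 × (0.445 × 4.13 − 0.0685) − 1] = 39.89 / 22.00 = 1.813 mg/L.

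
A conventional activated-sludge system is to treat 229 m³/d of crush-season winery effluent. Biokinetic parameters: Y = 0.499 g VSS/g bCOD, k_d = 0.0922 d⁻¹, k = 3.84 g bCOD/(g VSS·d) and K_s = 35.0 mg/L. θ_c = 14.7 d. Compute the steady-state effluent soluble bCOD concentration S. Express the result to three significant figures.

S ≈ 3.19 mg/L

For a completely mixed reactor with recycle the Lawrence–McCarty relation gives S = K_s·(1 + k_d·θ_c) / [θ_c·(Y·k − k_d) − 1] = 35.0 × (1 + 0.0922 × 14.7) / [14.7 × (0.499 × 3.84 − 0.0922) − 1] = 82.44 / 25.81 = 3.194 mg/L.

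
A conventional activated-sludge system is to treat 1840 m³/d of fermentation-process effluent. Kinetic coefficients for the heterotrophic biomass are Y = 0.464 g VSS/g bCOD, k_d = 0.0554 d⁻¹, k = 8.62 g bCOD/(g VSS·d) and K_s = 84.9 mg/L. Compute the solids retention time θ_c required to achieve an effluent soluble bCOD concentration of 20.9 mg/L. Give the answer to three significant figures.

θ_c ≈ 1.36 d

At the target effluent, Y k S/(K_s+S) = 0.464×8.62×20.9/105.8 = 0.7901 d⁻¹.
1/θ_c = 0.7901 − 0.0554 = 0.7347 d⁻¹, so θ_c = 1.361 d.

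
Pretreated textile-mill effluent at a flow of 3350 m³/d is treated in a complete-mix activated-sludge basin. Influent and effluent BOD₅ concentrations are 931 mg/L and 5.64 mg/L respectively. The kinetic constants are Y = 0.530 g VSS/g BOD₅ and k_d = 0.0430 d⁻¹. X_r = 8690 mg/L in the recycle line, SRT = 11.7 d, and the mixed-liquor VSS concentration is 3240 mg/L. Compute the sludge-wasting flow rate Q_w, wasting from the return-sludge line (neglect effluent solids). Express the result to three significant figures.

Q_w ≈ 126 m³/d

Rearranging the biomass balance for a CMAS with decay, V = Y·Q·ΔS·θ_c / [X·(1+k_d θ_c)] = 0.530 × 3350 × (931 − 5.64) × 11.7 / [3240 × (1 + 0.0430 × 11.7)] = 1.92×10^7 / 4870 = 3947 m³.
Q_w = (V·X)/(θ_c X_r) = 3947 × 3240 / (11.7 × 8690) = 125.8 m³/d.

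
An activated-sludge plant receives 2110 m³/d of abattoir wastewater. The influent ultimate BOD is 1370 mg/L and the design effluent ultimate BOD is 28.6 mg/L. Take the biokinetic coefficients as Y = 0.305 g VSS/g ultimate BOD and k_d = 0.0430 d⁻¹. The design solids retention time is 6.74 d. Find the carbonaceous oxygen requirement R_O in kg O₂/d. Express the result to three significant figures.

Correct the yield for decay: Y_obs = Y/(1 + k_d θ_c) = 0.305 / (1 + 0.0430 × 6.74) = 0.305 / 1.290 = 0.2365.
Substrate removed = Q·(S₀ − S) = 2110 m³/d × (1370 − 28.6) g/m³ = 2.83×10^6 g/d = 2830 kg/d.
Biomass synthesised: P_X = Y_obs × 2830 = 669.3 kg VSS/d.
R_O = Q·ΔS − 1.42 P_X = 2830 − 950.4 = 1880 kg O₂/d.

R_O ≈ 1880 kg O₂/d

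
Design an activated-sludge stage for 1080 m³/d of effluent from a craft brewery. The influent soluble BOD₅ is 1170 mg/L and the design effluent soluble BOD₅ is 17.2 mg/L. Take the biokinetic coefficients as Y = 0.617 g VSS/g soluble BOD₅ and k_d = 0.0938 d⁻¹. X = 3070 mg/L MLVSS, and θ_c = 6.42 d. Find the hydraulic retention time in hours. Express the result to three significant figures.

τ ≈ 22.3 h

From the SRT design equation V = Y Q (S₀−S) θ_c / [X (1 + k_d θ_c)] = 0.617 × 1080 × (1170 − 17.2) × 6.42 / [3070 × (1 + 0.0938 × 6.42)] = 4.93×10^6 / 4919 = 1003 m³.
HRT = V/Q = 1003 m³ / 1080 m³·d⁻¹ = 0.9284 d × 24 = 22.28 h.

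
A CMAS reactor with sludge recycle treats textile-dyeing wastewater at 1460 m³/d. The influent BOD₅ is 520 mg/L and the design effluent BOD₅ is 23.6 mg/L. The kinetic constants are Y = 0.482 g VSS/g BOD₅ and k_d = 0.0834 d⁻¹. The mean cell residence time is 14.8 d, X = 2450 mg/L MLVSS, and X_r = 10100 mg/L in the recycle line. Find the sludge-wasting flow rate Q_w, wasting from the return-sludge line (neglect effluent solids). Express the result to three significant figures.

Q_w ≈ 15.5 m³/d

Rearranging the biomass balance for a CMAS with decay, V = Y·Q·ΔS·θ_c / [X·(1+k_d θ_c)] = 0.482 × 1460 × (520 − 23.6) × 14.8 / [2450 × (1 + 0.0834 × 14.8)] = 5.17×10^6 / 5474 = 944.5 m³.
θ_c = V·X/(Q_w·X_r) when wasting from the recycle, so Q_w = V·X/(θ_c·X_r) = 944.5 × 2450 / (14.8 × 10100) = 15.48 m³/d.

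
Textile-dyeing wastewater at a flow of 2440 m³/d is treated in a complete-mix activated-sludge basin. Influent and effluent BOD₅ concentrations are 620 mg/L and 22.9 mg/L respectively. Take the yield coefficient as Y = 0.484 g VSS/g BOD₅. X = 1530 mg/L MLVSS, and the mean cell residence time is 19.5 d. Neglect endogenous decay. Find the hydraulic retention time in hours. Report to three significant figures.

τ ≈ 88.4 h

V·X = Y·Q·ΔS·θ_c gives V = 0.484 × 2440 × (620 − 22.9) × 19.5 / 1530 = 8987 m³.
HRT = V/Q = 8987 m³ / 2440 m³·d⁻¹ = 3.683 d × 24 = 88.40 h.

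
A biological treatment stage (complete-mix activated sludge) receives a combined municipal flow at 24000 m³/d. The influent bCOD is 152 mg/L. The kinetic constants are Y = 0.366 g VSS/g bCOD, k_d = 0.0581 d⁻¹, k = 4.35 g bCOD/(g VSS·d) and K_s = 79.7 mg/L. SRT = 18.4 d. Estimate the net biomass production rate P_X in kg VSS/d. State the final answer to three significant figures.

P_X ≈ 620 kg VSS/d

For a completely mixed reactor with recycle the Lawrence–McCarty relation gives S = K_s·(1 + k_d·θ_c) / [θ_c·(Y·k − k_d) − 1] = 79.7 × (1 + 0.0581 × 18.4) / [18.4 × (0.366 × 4.35 − 0.0581) − 1] = 164.9 / 27.23 = 6.057 mg/L.
Observed yield with endogenous decay: Y_obs = Y / (1 + k_d·θ_c) = 0.366 / (1 + 0.0581 × 18.4) = 0.366 / 2.069 = 0.1769 g VSS/g bCOD.
Mass of bCOD removed per day: Q(S₀ − S) = 24000 × 145.9 g/m³ = 3503 kg/d.
Net biomass production P_X = Y_obs × Q·(S₀ − S) = 0.1769 × 3503 = 619.6 kg VSS/d.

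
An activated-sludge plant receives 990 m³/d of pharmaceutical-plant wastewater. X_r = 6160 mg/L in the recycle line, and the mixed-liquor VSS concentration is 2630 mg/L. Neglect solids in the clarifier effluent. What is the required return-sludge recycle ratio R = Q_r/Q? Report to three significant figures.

R = Q_r/Q = X/(X_r − X) = 2630 / (6160 − 2630) = 0.7450.

R ≈ 0.745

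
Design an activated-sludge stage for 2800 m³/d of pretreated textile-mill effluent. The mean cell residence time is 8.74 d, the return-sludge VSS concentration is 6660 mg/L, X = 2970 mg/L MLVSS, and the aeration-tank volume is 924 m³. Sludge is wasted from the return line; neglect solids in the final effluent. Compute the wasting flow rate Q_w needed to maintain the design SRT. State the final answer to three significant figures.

Q_w ≈ 47.1 m³/d

Q_w = (V·X)/(θ_c X_r) = 924.0 × 2970 / (8.74 × 6660) = 47.15 m³/d.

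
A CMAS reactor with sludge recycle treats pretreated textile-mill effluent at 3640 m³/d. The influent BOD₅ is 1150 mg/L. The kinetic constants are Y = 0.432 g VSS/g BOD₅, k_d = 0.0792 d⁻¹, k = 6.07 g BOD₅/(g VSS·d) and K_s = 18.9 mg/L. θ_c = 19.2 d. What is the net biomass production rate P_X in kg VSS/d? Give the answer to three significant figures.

For a completely mixed reactor with recycle the Lawrence–McCarty relation gives S = K_s·(1 + k_d·θ_c) / [θ_c·(Y·k − k_d) − 1] = 18.9 × (1 + 0.0792 × 19.2) / [19.2 × (0.432 × 6.07 − 0.0792) − 1] = 47.64 / 47.83 = 0.9961 mg/L.
Observed yield with endogenous decay: Y_obs = Y / (1 + k_d·θ_c) = 0.432 / (1 + 0.0792 × 19.2) = 0.432 / 2.521 = 0.1714 g VSS/g BOD₅.
Substrate removed = Q·(S₀ − S) = 3640 m³/d × (1150 − 0.996) g/m³ = 4.18×10^6 g/d = 4182 kg/d.
Biomass produced: P_X = Y_obs·Q·ΔS = 0.1714 × 4182 ≈ 716.8 kg VSS/d.

P_X ≈ 717 kg VSS/d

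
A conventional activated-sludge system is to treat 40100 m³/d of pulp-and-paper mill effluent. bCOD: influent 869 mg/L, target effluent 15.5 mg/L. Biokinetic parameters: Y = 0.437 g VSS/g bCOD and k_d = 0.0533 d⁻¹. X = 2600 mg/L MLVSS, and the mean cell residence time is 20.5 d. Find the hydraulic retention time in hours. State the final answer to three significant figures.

Steady-state biomass mass balance: V·X·(1 + k_d·θ_c) = Y·Q·(S₀ − S)·θ_c, so V = 0.437 × 40100 × (869 − 15.5) × 20.5 / [2600 × (1 + 0.0533 × 20.5)] = 3.07×10^8 / 5441 = 56353 m³.
Hydraulic retention time τ = V/Q = 56353 / 40100 = 1.405 d = 33.73 h.

τ ≈ 33.7 h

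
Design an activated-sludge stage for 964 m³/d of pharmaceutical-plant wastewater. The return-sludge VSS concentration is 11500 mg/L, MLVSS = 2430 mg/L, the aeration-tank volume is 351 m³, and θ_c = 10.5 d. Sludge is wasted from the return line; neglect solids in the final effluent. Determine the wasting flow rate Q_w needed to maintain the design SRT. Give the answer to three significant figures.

Q_w ≈ 7.06 m³/d

Q_w = (V·X)/(θ_c X_r) = 351.0 × 2430 / (10.5 × 11500) = 7.064 m³/d.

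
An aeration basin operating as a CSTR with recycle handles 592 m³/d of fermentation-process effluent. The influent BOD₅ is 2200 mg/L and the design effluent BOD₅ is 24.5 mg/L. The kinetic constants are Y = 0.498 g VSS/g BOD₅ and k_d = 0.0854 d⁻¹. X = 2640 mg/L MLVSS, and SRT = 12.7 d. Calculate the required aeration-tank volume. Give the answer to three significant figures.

V ≈ 1480 m³

From the SRT design equation V = Y Q (S₀−S) θ_c / [X (1 + k_d θ_c)] = 0.498 × 592 × (2200 − 24.5) × 12.7 / [2640 × (1 + 0.0854 × 12.7)] = 8.15×10^6 / 5503 = 1480 m³.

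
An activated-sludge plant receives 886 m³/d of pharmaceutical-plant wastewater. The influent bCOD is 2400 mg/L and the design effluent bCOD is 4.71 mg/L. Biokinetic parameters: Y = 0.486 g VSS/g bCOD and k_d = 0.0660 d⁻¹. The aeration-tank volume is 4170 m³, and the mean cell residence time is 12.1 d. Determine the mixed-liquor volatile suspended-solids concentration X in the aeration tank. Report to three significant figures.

X ≈ 1660 mg/L

X = Y·Q·ΔS·θ_c / [V·(1 + k_d θ_c)] = 0.486 × 886 × (2400 − 4.71) × 12.1 / [4170 × (1 + 0.0660 × 12.1)] = 1664 mg/L.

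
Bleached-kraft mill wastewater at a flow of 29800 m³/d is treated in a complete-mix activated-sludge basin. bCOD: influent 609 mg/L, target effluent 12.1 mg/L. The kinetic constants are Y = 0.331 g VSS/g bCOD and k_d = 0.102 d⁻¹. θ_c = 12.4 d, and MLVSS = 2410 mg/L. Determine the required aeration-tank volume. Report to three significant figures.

V ≈ 13400 m³

Steady-state biomass mass balance: V·X·(1 + k_d·θ_c) = Y·Q·(S₀ − S)·θ_c, so V = 0.331 × 29800 × (609 − 12.1) × 12.4 / [2410 × (1 + 0.102 × 12.4)] = 7.3×10^7 / 5458 = 13376 m³.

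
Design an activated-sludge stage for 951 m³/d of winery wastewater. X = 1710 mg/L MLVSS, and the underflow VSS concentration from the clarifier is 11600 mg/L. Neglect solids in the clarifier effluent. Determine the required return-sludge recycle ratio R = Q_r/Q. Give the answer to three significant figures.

Solids balance on the clarifier gives (1+R)X = R·X_r, so R = X/(X_r − X) = 1710 / (11600 − 1710) = 0.1729.

R ≈ 0.173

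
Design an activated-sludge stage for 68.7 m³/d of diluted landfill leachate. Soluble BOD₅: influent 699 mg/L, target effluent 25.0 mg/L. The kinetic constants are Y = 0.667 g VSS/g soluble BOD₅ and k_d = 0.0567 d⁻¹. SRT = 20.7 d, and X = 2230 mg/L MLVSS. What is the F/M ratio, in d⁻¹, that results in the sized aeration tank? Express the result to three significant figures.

F/M ≈ 0.163 d⁻¹

Rearranging the biomass balance for a CMAS with decay, V = Y·Q·ΔS·θ_c / [X·(1+k_d θ_c)] = 0.667 × 68.7 × (699 − 25.0) × 20.7 / [2230 × (1 + 0.0567 × 20.7)] = 6.39×10^5 / 4847 = 131.9 m³.
Food-to-microorganism ratio F/M = Q S₀ / (V X) = 68.7 × 699 / (131.9 × 2230) = 0.1633 d⁻¹.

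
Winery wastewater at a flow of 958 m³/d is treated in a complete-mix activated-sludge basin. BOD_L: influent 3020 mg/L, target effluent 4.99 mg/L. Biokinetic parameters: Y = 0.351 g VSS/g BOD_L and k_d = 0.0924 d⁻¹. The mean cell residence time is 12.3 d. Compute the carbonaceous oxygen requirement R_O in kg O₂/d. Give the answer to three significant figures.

Observed yield with endogenous decay: Y_obs = Y / (1 + k_d·θ_c) = 0.351 / (1 + 0.0924 × 12.3) = 0.351 / 2.137 = 0.1643 g VSS/g BOD_L.
Q·(S₀ − S) = 958 × (3020 − 4.99) × 10⁻³ = 2888 kg/d removed.
P_X = Y_obs·Q·(S₀ − S) = 0.1643 × 2888 = 474.5 kg VSS/d.
R_O = Q·(S₀ − S) − 1.42·P_X = 2888 − 1.42 × 474.5 = 2215 kg O₂/d.

R_O ≈ 2210 kg O₂/d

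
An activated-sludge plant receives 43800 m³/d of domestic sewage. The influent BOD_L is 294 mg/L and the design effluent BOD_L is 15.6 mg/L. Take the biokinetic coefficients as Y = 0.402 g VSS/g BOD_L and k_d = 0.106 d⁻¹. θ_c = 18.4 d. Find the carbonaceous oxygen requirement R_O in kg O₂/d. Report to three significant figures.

R_O ≈ 9830 kg O₂/d

The observed yield is Y_obs = Y/(1 + k_d·θ_c) = 0.402 / (1 + 0.106 × 18.4) = 0.402 / 2.950 = 0.1363 g VSS per g BOD_L removed.
Substrate removed = Q·(S₀ − S) = 43800 m³/d × (294 − 15.6) g/m³ = 1.22×10^7 g/d = 12194 kg/d.
Biomass synthesised: P_X = Y_obs × 12194 = 1661 kg VSS/d.
R_O = Q·(S₀ − S) − 1.42·P_X = 12194 − 1.42 × 1661 = 9835 kg O₂/d.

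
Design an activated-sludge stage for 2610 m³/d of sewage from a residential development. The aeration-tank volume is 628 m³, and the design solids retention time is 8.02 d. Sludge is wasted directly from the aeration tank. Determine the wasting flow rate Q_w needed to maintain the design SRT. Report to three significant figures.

Q_w ≈ 78.3 m³/d

Wasting from the aeration tank: Q_w = V / θ_c = 628.0 / 8.02 = 78.30 m³/d.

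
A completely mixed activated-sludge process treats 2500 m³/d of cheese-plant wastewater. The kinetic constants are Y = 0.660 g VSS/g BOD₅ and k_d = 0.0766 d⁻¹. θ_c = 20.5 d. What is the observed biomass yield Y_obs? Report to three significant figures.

Observed yield with endogenous decay: Y_obs = Y / (1 + k_d·θ_c) = 0.660 / (1 + 0.0766 × 20.5) = 0.660 / 2.570 = 0.2568 g VSS/g BOD₅.

Y_obs ≈ 0.257 g VSS/g BOD₅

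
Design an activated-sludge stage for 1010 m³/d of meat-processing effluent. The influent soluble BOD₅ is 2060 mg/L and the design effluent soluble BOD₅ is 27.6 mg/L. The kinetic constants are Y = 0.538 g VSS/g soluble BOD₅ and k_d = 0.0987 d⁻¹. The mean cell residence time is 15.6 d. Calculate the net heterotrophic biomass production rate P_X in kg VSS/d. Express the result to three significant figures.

P_X ≈ 435 kg VSS/d

Y_obs = Y / (1 + k_d θ_c) = 0.538 / (1 + 0.0987 × 15.6) = 0.538 / 2.540 = 0.2118.
Q·(S₀ − S) = 1010 × (2060 − 27.6) × 10⁻³ = 2053 kg/d removed.
So the net sludge growth is P_X = 0.2118 × 2053 = 434.8 kg VSS/d.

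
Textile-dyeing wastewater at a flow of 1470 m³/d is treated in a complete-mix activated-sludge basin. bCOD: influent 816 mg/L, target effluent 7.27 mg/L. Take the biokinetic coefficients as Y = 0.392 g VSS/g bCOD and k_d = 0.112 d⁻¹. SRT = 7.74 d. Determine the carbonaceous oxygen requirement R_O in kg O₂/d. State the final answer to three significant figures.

R_O ≈ 834 kg O₂/d

Observed yield with endogenous decay: Y_obs = Y / (1 + k_d·θ_c) = 0.392 / (1 + 0.112 × 7.74) = 0.392 / 1.867 = 0.2100 g VSS/g bCOD.
Mass of bCOD removed per day: Q(S₀ − S) = 1470 × 808.7 g/m³ = 1189 kg/d.
Net sludge production P_X = 0.2100 × 1189 = 249.6 kg VSS/d.
R_O = Q·ΔS − 1.42 P_X = 1189 − 354.5 = 834.4 kg O₂/d.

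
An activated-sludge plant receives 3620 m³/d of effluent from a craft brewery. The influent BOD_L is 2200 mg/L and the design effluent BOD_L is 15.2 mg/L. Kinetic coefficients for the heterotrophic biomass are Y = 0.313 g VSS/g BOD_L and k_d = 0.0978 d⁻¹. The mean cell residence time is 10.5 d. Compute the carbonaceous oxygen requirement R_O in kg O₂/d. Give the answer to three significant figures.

R_O ≈ 6170 kg O₂/d

Correct the yield for decay: Y_obs = Y/(1 + k_d θ_c) = 0.313 / (1 + 0.0978 × 10.5) = 0.313 / 2.027 = 0.1544.
Substrate removed = Q·(S₀ − S) = 3620 m³/d × (2200 − 15.2) g/m³ = 7.91×10^6 g/d = 7909 kg/d.
Net sludge production P_X = 0.1544 × 7909 = 1221 kg VSS/d.
R_O = Q·ΔS − 1.42 P_X = 7909 − 1734 = 6175 kg O₂/d.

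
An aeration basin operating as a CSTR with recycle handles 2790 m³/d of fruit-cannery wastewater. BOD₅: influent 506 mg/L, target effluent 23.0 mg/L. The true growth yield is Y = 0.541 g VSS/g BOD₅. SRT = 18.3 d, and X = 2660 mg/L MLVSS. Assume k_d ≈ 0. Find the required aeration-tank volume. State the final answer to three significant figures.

V ≈ 5020 m³

Biomass mass balance (decay neglected): V·X = Y·Q·(S₀ − S)·θ_c, so V = 0.541 × 2790 × (506 − 23.0) × 18.3 / 2660 = 5016 m³.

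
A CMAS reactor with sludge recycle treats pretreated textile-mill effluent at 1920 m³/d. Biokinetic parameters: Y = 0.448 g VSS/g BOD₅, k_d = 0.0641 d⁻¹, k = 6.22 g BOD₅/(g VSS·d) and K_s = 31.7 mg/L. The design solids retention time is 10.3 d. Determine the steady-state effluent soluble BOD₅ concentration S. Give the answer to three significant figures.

S ≈ 1.95 mg/L

From the Monod/SRT balance for a CMAS, S = K_s·(1+k_d θ_c)/[θ_c·(Y k − k_d) − 1] = 31.7 × (1 + 0.0641 × 10.3) / [10.3 × (0.448 × 6.22 − 0.0641) − 1] = 52.63 / 27.04 = 1.946 mg/L.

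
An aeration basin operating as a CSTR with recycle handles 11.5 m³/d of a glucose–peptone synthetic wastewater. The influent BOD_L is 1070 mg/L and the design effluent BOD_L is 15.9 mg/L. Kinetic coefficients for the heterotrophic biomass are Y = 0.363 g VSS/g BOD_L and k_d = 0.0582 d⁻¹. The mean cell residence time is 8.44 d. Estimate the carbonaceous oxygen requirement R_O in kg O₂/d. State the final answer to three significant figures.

Y_obs = Y / (1 + k_d θ_c) = 0.363 / (1 + 0.0582 × 8.44) = 0.363 / 1.491 = 0.2434.
Mass of BOD_L removed per day: Q(S₀ − S) = 11.5 × 1054 g/m³ = 12.12 kg/d.
P_X = Y_obs·Q·(S₀ − S) = 0.2434 × 12.12 = 2.951 kg VSS/d.
Carbonaceous O₂ demand = substrate oxidised − cell-mass equivalent = 12.12 − 1.42 × 2.951 = 7.932 kg O₂/d.

R_O ≈ 7.93 kg O₂/d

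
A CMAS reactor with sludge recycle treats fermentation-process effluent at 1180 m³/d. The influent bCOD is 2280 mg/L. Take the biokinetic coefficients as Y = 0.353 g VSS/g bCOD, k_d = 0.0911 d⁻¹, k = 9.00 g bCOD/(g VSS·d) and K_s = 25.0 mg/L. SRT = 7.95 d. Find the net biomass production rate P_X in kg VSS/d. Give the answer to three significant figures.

P_X ≈ 550 kg VSS/d

For a completely mixed reactor with recycle the Lawrence–McCarty relation gives S = K_s·(1 + k_d·θ_c) / [θ_c·(Y·k − k_d) − 1] = 25.0 × (1 + 0.0911 × 7.95) / [7.95 × (0.353 × 9.00 − 0.0911) − 1] = 43.11 / 23.53 = 1.832 mg/L.
Y_obs = Y / (1 + k_d θ_c) = 0.353 / (1 + 0.0911 × 7.95) = 0.353 / 1.724 = 0.2047.
Q·(S₀ − S) = 1180 × (2280 − 1.83) × 10⁻³ = 2688 kg/d removed.
P_X = Y_obs · Q(S₀ − S) = 0.2047 × 2688 = 550.4 kg VSS/d.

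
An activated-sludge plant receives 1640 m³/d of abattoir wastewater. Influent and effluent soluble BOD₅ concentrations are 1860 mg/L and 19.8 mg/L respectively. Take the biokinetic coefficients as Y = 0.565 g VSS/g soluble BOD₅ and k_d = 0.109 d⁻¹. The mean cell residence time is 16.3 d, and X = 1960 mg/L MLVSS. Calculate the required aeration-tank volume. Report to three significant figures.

V ≈ 5110 m³

From the SRT design equation V = Y Q (S₀−S) θ_c / [X (1 + k_d θ_c)] = 0.565 × 1640 × (1860 − 19.8) × 16.3 / [1960 × (1 + 0.109 × 16.3)] = 2.78×10^7 / 5442 = 5107 m³.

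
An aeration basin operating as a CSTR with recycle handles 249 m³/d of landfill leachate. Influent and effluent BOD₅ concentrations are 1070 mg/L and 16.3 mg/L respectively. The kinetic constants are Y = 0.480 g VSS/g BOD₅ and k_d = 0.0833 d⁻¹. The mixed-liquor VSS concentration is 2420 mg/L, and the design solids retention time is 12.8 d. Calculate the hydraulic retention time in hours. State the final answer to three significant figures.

τ ≈ 31.1 h

From the SRT design equation V = Y Q (S₀−S) θ_c / [X (1 + k_d θ_c)] = 0.480 × 249 × (1070 − 16.3) × 12.8 / [2420 × (1 + 0.0833 × 12.8)] = 1.61×10^6 / 5000 = 322.4 m³.
τ = V/Q = 322.4/249 = 1.295 d, or 31.07 h.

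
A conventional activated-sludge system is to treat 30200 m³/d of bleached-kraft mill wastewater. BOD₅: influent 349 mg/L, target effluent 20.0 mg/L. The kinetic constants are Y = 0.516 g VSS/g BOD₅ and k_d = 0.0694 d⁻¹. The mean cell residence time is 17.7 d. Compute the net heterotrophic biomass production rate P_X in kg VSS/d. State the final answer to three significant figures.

P_X ≈ 2300 kg VSS/d

Observed yield with endogenous decay: Y_obs = Y / (1 + k_d·θ_c) = 0.516 / (1 + 0.0694 × 17.7) = 0.516 / 2.228 = 0.2316 g VSS/g BOD₅.
ΔS = 349 − 20.0 = 329.0 mg/L, so the substrate removal rate is 30200 × 329.0/1000 = 9936 kg BOD₅/d.
Net biomass production P_X = Y_obs × Q·(S₀ − S) = 0.2316 × 9936 = 2301 kg VSS/d.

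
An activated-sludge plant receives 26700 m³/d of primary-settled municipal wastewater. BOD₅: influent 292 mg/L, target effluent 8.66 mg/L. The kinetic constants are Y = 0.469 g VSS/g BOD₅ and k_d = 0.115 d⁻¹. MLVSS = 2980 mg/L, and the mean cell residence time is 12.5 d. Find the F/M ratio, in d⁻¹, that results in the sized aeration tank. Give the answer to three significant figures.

F/M ≈ 0.428 d⁻¹

From the SRT design equation V = Y Q (S₀−S) θ_c / [X (1 + k_d θ_c)] = 0.469 × 26700 × (292 − 8.66) × 12.5 / [2980 × (1 + 0.115 × 12.5)] = 4.44×10^7 / 7264 = 6106 m³.
F/M = Q·S₀ / (V·X) = 26700 × 292 / (6106 × 2980) = 0.4285 g BOD₅·(g VSS·d)⁻¹.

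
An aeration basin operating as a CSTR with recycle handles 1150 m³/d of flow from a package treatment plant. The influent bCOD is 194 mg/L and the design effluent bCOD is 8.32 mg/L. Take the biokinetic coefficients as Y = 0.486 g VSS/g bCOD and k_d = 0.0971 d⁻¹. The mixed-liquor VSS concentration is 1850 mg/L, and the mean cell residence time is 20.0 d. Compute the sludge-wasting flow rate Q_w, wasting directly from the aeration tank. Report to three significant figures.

Steady-state biomass mass balance: V·X·(1 + k_d·θ_c) = Y·Q·(S₀ − S)·θ_c, so V = 0.486 × 1150 × (194 − 8.32) × 20.0 / [1850 × (1 + 0.0971 × 20.0)] = 2.08×10^6 / 5443 = 381.3 m³.
Wasting from the aeration tank: Q_w = V / θ_c = 381.3 / 20.0 = 19.07 m³/d.

Q_w ≈ 19.1 m³/d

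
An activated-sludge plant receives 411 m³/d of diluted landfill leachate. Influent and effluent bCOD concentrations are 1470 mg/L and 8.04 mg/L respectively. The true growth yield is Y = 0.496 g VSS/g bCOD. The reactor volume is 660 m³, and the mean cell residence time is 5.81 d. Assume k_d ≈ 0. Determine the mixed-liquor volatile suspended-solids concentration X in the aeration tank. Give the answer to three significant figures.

X = Y·Q·ΔS·θ_c / V = 0.496 × 411 × (1470 − 8.04) × 5.81 / 660 = 2624 mg/L.

X ≈ 2620 mg/L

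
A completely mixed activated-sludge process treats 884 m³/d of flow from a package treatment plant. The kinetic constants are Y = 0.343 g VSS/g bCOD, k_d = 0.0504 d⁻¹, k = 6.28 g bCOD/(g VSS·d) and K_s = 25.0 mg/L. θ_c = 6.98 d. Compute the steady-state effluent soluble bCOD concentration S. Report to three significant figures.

For a completely mixed reactor with recycle the Lawrence–McCarty relation gives S = K_s·(1 + k_d·θ_c) / [θ_c·(Y·k − k_d) − 1] = 25.0 × (1 + 0.0504 × 6.98) / [6.98 × (0.343 × 6.28 − 0.0504) − 1] = 33.79 / 13.68 = 2.470 mg/L.

S ≈ 2.47 mg/L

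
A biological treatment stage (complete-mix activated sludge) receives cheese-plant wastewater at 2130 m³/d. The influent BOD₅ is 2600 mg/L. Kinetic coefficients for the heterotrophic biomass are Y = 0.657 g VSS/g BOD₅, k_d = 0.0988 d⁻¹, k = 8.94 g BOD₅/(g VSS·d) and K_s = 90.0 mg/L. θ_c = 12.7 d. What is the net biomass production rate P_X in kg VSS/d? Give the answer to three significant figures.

P_X ≈ 1610 kg VSS/d

From the Monod/SRT balance for a CMAS, S = K_s·(1+k_d θ_c)/[θ_c·(Y k − k_d) − 1] = 90.0 × (1 + 0.0988 × 12.7) / [12.7 × (0.657 × 8.94 − 0.0988) − 1] = 202.9 / 72.34 = 2.805 mg/L.
Observed yield with endogenous decay: Y_obs = Y / (1 + k_d·θ_c) = 0.657 / (1 + 0.0988 × 12.7) = 0.657 / 2.255 = 0.2914 g VSS/g BOD₅.
Substrate removed = Q·(S₀ − S) = 2130 m³/d × (2600 − 2.81) g/m³ = 5.53×10^6 g/d = 5532 kg/d.
Biomass produced: P_X = Y_obs·Q·ΔS = 0.2914 × 5532 ≈ 1612 kg VSS/d.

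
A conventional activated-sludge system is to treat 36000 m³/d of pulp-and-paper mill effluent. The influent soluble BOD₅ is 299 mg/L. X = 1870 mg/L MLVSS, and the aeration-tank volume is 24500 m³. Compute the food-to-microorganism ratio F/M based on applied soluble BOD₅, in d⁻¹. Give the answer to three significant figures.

Food-to-microorganism ratio F/M = Q S₀ / (V X) = 36000 × 299 / (24500 × 1870) = 0.2349 d⁻¹.

F/M ≈ 0.235 d⁻¹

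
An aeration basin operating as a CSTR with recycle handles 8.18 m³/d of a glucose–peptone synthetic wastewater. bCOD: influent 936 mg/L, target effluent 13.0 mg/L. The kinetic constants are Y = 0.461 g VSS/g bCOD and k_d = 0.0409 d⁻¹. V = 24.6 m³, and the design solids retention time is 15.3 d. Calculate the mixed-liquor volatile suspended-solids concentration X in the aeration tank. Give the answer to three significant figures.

From V·X·(1 + k_d·θ_c) = Y·Q·(S₀ − S)·θ_c: X = 0.461 × 8.18 × (936 − 13.0) × 15.3 / [24.6 × (1 + 0.0409 × 15.3)] = 1332 mg/L.

X ≈ 1330 mg/L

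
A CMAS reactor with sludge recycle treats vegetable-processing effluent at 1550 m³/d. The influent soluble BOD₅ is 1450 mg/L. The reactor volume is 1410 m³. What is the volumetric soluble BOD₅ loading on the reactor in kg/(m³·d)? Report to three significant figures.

L_v ≈ 1.59 kg soluble BOD₅/(m³·d)

Volumetric loading L_v = Q·S₀ / V = 1550 × 1450 g/m³ / 1410 m³ = 1594 g/(m³·d) = 1.594 kg soluble BOD₅/(m³·d).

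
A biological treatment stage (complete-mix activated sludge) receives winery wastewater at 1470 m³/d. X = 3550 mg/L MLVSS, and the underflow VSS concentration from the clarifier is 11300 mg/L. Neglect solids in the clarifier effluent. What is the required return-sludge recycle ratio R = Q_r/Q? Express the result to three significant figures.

R = Q_r/Q = X/(X_r − X) = 3550 / (11300 − 3550) = 0.4581.

R ≈ 0.458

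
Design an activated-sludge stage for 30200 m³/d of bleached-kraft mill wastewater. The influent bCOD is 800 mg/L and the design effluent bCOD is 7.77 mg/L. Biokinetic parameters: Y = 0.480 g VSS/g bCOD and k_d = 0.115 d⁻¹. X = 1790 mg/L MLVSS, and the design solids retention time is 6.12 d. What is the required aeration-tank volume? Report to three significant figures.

V ≈ 23000 m³

Rearranging the biomass balance for a CMAS with decay, V = Y·Q·ΔS·θ_c / [X·(1+k_d θ_c)] = 0.480 × 30200 × (800 − 7.77) × 6.12 / [1790 × (1 + 0.115 × 6.12)] = 7.03×10^7 / 3050 = 23045 m³.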